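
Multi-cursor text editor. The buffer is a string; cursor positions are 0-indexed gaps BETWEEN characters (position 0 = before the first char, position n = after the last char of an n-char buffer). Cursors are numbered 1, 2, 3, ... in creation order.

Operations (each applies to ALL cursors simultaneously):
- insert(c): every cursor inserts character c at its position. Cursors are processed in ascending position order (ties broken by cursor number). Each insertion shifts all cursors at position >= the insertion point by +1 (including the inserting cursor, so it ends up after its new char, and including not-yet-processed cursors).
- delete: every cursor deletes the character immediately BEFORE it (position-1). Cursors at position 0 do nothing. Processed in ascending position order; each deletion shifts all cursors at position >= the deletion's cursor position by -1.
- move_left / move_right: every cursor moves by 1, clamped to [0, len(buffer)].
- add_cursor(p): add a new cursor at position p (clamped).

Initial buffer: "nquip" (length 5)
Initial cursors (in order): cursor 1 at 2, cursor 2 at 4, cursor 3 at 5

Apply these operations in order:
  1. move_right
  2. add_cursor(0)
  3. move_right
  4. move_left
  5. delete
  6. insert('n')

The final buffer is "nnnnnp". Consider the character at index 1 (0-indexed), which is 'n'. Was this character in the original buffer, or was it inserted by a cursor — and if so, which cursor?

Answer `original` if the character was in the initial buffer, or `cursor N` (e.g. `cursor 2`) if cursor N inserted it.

After op 1 (move_right): buffer="nquip" (len 5), cursors c1@3 c2@5 c3@5, authorship .....
After op 2 (add_cursor(0)): buffer="nquip" (len 5), cursors c4@0 c1@3 c2@5 c3@5, authorship .....
After op 3 (move_right): buffer="nquip" (len 5), cursors c4@1 c1@4 c2@5 c3@5, authorship .....
After op 4 (move_left): buffer="nquip" (len 5), cursors c4@0 c1@3 c2@4 c3@4, authorship .....
After op 5 (delete): buffer="np" (len 2), cursors c4@0 c1@1 c2@1 c3@1, authorship ..
After op 6 (insert('n')): buffer="nnnnnp" (len 6), cursors c4@1 c1@5 c2@5 c3@5, authorship 4.123.
Authorship (.=original, N=cursor N): 4 . 1 2 3 .
Index 1: author = original

Answer: original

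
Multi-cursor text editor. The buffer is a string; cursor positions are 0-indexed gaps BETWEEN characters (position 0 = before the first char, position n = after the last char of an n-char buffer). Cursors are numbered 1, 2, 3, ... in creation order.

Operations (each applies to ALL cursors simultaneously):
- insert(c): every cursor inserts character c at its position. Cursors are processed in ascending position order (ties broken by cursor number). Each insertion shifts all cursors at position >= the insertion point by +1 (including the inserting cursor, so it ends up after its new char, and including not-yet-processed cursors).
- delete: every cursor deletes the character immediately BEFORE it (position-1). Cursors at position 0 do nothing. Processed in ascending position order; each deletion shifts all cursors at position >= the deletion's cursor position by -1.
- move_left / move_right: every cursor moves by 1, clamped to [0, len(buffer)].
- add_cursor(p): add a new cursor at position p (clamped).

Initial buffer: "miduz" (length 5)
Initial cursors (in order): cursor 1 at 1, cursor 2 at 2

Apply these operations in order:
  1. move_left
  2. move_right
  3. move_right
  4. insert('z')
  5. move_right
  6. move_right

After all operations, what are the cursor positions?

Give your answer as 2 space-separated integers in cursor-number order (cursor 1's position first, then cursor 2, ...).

After op 1 (move_left): buffer="miduz" (len 5), cursors c1@0 c2@1, authorship .....
After op 2 (move_right): buffer="miduz" (len 5), cursors c1@1 c2@2, authorship .....
After op 3 (move_right): buffer="miduz" (len 5), cursors c1@2 c2@3, authorship .....
After op 4 (insert('z')): buffer="mizdzuz" (len 7), cursors c1@3 c2@5, authorship ..1.2..
After op 5 (move_right): buffer="mizdzuz" (len 7), cursors c1@4 c2@6, authorship ..1.2..
After op 6 (move_right): buffer="mizdzuz" (len 7), cursors c1@5 c2@7, authorship ..1.2..

Answer: 5 7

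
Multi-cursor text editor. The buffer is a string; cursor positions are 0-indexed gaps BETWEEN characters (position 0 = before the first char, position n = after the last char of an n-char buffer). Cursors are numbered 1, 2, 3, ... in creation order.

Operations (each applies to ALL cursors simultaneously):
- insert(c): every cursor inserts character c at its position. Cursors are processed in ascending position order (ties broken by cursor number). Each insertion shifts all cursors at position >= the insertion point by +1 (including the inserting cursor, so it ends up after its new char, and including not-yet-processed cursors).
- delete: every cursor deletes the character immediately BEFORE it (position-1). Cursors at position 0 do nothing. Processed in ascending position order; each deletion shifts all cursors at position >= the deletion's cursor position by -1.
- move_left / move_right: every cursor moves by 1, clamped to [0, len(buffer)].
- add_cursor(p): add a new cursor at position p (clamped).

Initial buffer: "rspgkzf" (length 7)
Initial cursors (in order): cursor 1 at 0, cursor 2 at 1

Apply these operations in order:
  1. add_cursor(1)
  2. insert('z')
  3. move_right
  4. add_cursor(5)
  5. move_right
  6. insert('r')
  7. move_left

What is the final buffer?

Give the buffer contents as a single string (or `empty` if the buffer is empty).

After op 1 (add_cursor(1)): buffer="rspgkzf" (len 7), cursors c1@0 c2@1 c3@1, authorship .......
After op 2 (insert('z')): buffer="zrzzspgkzf" (len 10), cursors c1@1 c2@4 c3@4, authorship 1.23......
After op 3 (move_right): buffer="zrzzspgkzf" (len 10), cursors c1@2 c2@5 c3@5, authorship 1.23......
After op 4 (add_cursor(5)): buffer="zrzzspgkzf" (len 10), cursors c1@2 c2@5 c3@5 c4@5, authorship 1.23......
After op 5 (move_right): buffer="zrzzspgkzf" (len 10), cursors c1@3 c2@6 c3@6 c4@6, authorship 1.23......
After op 6 (insert('r')): buffer="zrzrzsprrrgkzf" (len 14), cursors c1@4 c2@10 c3@10 c4@10, authorship 1.213..234....
After op 7 (move_left): buffer="zrzrzsprrrgkzf" (len 14), cursors c1@3 c2@9 c3@9 c4@9, authorship 1.213..234....

Answer: zrzrzsprrrgkzf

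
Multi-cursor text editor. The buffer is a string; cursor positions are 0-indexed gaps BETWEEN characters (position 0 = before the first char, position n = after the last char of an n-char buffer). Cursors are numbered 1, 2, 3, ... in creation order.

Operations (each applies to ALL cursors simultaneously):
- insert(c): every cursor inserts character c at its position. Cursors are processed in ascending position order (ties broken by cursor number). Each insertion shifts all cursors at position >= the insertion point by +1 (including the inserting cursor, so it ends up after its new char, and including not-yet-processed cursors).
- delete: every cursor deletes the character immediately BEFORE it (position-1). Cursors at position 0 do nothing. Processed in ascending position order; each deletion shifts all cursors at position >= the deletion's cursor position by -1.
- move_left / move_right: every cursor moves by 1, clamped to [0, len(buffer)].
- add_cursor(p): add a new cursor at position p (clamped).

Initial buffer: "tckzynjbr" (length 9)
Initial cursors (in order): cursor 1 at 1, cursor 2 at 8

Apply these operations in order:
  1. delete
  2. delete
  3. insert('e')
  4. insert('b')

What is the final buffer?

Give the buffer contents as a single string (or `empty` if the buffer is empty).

Answer: ebckzynebr

Derivation:
After op 1 (delete): buffer="ckzynjr" (len 7), cursors c1@0 c2@6, authorship .......
After op 2 (delete): buffer="ckzynr" (len 6), cursors c1@0 c2@5, authorship ......
After op 3 (insert('e')): buffer="eckzyner" (len 8), cursors c1@1 c2@7, authorship 1.....2.
After op 4 (insert('b')): buffer="ebckzynebr" (len 10), cursors c1@2 c2@9, authorship 11.....22.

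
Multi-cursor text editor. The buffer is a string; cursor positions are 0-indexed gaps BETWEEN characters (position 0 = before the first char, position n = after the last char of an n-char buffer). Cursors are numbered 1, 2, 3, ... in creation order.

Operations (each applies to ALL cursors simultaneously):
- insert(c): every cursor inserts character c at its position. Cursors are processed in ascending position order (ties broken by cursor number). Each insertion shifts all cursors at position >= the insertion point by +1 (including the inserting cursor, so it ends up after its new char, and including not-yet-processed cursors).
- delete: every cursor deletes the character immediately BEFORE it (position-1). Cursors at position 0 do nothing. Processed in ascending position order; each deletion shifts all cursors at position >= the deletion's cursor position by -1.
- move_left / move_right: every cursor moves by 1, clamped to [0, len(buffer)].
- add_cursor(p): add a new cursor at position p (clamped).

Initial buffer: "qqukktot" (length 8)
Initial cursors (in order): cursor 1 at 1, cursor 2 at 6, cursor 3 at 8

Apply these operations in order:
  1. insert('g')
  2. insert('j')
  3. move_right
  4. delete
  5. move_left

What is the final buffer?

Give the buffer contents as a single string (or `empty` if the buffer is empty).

Answer: qgjukktgjtg

Derivation:
After op 1 (insert('g')): buffer="qgqukktgotg" (len 11), cursors c1@2 c2@8 c3@11, authorship .1.....2..3
After op 2 (insert('j')): buffer="qgjqukktgjotgj" (len 14), cursors c1@3 c2@10 c3@14, authorship .11.....22..33
After op 3 (move_right): buffer="qgjqukktgjotgj" (len 14), cursors c1@4 c2@11 c3@14, authorship .11.....22..33
After op 4 (delete): buffer="qgjukktgjtg" (len 11), cursors c1@3 c2@9 c3@11, authorship .11....22.3
After op 5 (move_left): buffer="qgjukktgjtg" (len 11), cursors c1@2 c2@8 c3@10, authorship .11....22.3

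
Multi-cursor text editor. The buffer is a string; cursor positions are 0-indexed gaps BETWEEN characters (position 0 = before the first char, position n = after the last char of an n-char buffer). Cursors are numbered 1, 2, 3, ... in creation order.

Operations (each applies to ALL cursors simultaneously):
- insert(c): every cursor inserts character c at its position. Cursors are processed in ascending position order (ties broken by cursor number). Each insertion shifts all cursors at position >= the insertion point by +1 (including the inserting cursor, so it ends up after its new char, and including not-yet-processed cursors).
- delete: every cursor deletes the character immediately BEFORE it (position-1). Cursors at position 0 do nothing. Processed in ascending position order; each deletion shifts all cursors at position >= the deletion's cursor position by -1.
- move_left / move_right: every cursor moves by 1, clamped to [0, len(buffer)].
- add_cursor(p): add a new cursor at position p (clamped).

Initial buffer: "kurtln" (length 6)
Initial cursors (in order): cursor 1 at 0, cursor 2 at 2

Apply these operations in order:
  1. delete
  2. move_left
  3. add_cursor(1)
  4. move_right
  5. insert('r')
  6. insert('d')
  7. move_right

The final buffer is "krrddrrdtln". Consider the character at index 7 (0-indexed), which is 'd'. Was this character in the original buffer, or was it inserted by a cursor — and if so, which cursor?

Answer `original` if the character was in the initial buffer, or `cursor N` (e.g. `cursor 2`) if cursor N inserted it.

After op 1 (delete): buffer="krtln" (len 5), cursors c1@0 c2@1, authorship .....
After op 2 (move_left): buffer="krtln" (len 5), cursors c1@0 c2@0, authorship .....
After op 3 (add_cursor(1)): buffer="krtln" (len 5), cursors c1@0 c2@0 c3@1, authorship .....
After op 4 (move_right): buffer="krtln" (len 5), cursors c1@1 c2@1 c3@2, authorship .....
After op 5 (insert('r')): buffer="krrrrtln" (len 8), cursors c1@3 c2@3 c3@5, authorship .12.3...
After op 6 (insert('d')): buffer="krrddrrdtln" (len 11), cursors c1@5 c2@5 c3@8, authorship .1212.33...
After op 7 (move_right): buffer="krrddrrdtln" (len 11), cursors c1@6 c2@6 c3@9, authorship .1212.33...
Authorship (.=original, N=cursor N): . 1 2 1 2 . 3 3 . . .
Index 7: author = 3

Answer: cursor 3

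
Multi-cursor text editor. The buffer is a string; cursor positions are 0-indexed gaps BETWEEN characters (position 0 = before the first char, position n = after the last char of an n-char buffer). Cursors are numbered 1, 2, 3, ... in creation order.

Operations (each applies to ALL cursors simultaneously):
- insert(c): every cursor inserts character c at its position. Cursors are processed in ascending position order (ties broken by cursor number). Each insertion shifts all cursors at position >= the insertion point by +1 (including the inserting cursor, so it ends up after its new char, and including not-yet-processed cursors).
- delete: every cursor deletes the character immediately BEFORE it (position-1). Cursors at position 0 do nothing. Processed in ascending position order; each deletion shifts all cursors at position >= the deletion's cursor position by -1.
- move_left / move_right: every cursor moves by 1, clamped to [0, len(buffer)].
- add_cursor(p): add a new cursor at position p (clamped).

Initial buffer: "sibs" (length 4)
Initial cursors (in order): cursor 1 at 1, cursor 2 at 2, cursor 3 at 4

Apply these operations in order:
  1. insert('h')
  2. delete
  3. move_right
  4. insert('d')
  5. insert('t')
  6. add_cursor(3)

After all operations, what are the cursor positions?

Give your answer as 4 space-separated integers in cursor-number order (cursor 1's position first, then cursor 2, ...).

Answer: 4 7 10 3

Derivation:
After op 1 (insert('h')): buffer="shihbsh" (len 7), cursors c1@2 c2@4 c3@7, authorship .1.2..3
After op 2 (delete): buffer="sibs" (len 4), cursors c1@1 c2@2 c3@4, authorship ....
After op 3 (move_right): buffer="sibs" (len 4), cursors c1@2 c2@3 c3@4, authorship ....
After op 4 (insert('d')): buffer="sidbdsd" (len 7), cursors c1@3 c2@5 c3@7, authorship ..1.2.3
After op 5 (insert('t')): buffer="sidtbdtsdt" (len 10), cursors c1@4 c2@7 c3@10, authorship ..11.22.33
After op 6 (add_cursor(3)): buffer="sidtbdtsdt" (len 10), cursors c4@3 c1@4 c2@7 c3@10, authorship ..11.22.33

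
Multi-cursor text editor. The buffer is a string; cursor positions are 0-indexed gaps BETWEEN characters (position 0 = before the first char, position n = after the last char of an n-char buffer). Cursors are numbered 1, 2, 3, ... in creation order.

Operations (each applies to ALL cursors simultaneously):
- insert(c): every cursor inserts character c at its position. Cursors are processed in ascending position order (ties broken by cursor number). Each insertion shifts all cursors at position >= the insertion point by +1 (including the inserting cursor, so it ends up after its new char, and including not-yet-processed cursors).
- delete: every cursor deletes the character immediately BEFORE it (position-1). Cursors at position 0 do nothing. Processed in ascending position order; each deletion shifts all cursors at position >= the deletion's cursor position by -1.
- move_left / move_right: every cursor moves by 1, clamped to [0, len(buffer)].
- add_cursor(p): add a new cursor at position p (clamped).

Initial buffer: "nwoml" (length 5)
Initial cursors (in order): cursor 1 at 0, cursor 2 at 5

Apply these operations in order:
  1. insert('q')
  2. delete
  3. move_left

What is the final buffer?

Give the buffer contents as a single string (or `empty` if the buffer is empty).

Answer: nwoml

Derivation:
After op 1 (insert('q')): buffer="qnwomlq" (len 7), cursors c1@1 c2@7, authorship 1.....2
After op 2 (delete): buffer="nwoml" (len 5), cursors c1@0 c2@5, authorship .....
After op 3 (move_left): buffer="nwoml" (len 5), cursors c1@0 c2@4, authorship .....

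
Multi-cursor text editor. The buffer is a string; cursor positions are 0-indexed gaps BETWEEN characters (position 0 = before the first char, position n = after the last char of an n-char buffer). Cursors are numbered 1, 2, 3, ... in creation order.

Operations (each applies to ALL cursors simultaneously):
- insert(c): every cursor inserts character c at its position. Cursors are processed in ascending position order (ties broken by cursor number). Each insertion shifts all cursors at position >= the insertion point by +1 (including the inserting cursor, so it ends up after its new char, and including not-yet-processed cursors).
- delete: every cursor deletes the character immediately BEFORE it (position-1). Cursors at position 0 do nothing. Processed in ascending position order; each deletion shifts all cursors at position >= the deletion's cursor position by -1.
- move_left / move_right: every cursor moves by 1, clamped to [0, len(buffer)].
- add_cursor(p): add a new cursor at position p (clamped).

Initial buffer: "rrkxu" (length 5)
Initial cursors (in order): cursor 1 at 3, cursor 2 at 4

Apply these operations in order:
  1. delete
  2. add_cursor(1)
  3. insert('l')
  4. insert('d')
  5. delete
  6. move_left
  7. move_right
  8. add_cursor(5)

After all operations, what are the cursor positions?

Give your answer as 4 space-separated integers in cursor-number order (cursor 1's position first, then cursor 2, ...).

Answer: 5 5 2 5

Derivation:
After op 1 (delete): buffer="rru" (len 3), cursors c1@2 c2@2, authorship ...
After op 2 (add_cursor(1)): buffer="rru" (len 3), cursors c3@1 c1@2 c2@2, authorship ...
After op 3 (insert('l')): buffer="rlrllu" (len 6), cursors c3@2 c1@5 c2@5, authorship .3.12.
After op 4 (insert('d')): buffer="rldrllddu" (len 9), cursors c3@3 c1@8 c2@8, authorship .33.1212.
After op 5 (delete): buffer="rlrllu" (len 6), cursors c3@2 c1@5 c2@5, authorship .3.12.
After op 6 (move_left): buffer="rlrllu" (len 6), cursors c3@1 c1@4 c2@4, authorship .3.12.
After op 7 (move_right): buffer="rlrllu" (len 6), cursors c3@2 c1@5 c2@5, authorship .3.12.
After op 8 (add_cursor(5)): buffer="rlrllu" (len 6), cursors c3@2 c1@5 c2@5 c4@5, authorship .3.12.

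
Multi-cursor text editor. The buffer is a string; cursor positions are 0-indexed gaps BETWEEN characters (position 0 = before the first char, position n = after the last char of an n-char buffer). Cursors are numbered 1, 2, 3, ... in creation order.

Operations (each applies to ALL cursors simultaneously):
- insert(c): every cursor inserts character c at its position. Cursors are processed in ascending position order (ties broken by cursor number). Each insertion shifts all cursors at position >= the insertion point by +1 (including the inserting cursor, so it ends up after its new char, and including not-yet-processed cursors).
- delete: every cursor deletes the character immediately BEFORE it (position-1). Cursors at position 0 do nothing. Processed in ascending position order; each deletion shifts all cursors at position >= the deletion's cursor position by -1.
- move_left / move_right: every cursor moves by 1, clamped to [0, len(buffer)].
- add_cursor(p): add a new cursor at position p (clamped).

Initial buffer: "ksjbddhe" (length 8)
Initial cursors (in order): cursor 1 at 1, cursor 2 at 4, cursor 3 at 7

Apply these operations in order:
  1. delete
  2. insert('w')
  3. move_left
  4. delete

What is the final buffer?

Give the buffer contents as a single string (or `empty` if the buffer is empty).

After op 1 (delete): buffer="sjdde" (len 5), cursors c1@0 c2@2 c3@4, authorship .....
After op 2 (insert('w')): buffer="wsjwddwe" (len 8), cursors c1@1 c2@4 c3@7, authorship 1..2..3.
After op 3 (move_left): buffer="wsjwddwe" (len 8), cursors c1@0 c2@3 c3@6, authorship 1..2..3.
After op 4 (delete): buffer="wswdwe" (len 6), cursors c1@0 c2@2 c3@4, authorship 1.2.3.

Answer: wswdwe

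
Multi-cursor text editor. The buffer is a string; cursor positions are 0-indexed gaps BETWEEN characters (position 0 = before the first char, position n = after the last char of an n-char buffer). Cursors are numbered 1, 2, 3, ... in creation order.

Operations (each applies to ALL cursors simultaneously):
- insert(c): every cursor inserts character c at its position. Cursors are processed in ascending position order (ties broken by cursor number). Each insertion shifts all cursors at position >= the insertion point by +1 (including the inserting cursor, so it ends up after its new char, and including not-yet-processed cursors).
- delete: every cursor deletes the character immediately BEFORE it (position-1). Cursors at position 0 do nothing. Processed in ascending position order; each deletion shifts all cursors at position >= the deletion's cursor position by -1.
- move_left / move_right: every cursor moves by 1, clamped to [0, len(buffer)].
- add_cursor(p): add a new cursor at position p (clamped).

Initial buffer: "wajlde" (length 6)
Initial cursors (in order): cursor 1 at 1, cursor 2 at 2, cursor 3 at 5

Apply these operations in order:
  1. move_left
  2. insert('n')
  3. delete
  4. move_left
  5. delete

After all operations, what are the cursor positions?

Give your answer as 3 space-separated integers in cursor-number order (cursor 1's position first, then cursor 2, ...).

After op 1 (move_left): buffer="wajlde" (len 6), cursors c1@0 c2@1 c3@4, authorship ......
After op 2 (insert('n')): buffer="nwnajlnde" (len 9), cursors c1@1 c2@3 c3@7, authorship 1.2...3..
After op 3 (delete): buffer="wajlde" (len 6), cursors c1@0 c2@1 c3@4, authorship ......
After op 4 (move_left): buffer="wajlde" (len 6), cursors c1@0 c2@0 c3@3, authorship ......
After op 5 (delete): buffer="walde" (len 5), cursors c1@0 c2@0 c3@2, authorship .....

Answer: 0 0 2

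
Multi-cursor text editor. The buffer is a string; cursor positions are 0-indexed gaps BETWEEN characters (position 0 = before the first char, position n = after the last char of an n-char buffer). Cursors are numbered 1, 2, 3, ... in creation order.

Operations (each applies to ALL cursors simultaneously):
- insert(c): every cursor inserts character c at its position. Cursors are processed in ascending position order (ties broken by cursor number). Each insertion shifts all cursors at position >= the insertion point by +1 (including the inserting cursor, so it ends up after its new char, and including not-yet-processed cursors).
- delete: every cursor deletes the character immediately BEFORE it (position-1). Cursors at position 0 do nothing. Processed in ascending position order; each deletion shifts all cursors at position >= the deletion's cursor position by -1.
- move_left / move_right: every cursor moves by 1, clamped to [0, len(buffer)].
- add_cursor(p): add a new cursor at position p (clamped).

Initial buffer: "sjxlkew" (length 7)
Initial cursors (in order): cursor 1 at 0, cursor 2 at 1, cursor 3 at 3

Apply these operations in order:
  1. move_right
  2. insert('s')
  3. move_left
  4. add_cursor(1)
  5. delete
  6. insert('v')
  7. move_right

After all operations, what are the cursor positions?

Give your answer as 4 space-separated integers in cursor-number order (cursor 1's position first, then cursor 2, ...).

After op 1 (move_right): buffer="sjxlkew" (len 7), cursors c1@1 c2@2 c3@4, authorship .......
After op 2 (insert('s')): buffer="ssjsxlskew" (len 10), cursors c1@2 c2@4 c3@7, authorship .1.2..3...
After op 3 (move_left): buffer="ssjsxlskew" (len 10), cursors c1@1 c2@3 c3@6, authorship .1.2..3...
After op 4 (add_cursor(1)): buffer="ssjsxlskew" (len 10), cursors c1@1 c4@1 c2@3 c3@6, authorship .1.2..3...
After op 5 (delete): buffer="ssxskew" (len 7), cursors c1@0 c4@0 c2@1 c3@3, authorship 12.3...
After op 6 (insert('v')): buffer="vvsvsxvskew" (len 11), cursors c1@2 c4@2 c2@4 c3@7, authorship 14122.33...
After op 7 (move_right): buffer="vvsvsxvskew" (len 11), cursors c1@3 c4@3 c2@5 c3@8, authorship 14122.33...

Answer: 3 5 8 3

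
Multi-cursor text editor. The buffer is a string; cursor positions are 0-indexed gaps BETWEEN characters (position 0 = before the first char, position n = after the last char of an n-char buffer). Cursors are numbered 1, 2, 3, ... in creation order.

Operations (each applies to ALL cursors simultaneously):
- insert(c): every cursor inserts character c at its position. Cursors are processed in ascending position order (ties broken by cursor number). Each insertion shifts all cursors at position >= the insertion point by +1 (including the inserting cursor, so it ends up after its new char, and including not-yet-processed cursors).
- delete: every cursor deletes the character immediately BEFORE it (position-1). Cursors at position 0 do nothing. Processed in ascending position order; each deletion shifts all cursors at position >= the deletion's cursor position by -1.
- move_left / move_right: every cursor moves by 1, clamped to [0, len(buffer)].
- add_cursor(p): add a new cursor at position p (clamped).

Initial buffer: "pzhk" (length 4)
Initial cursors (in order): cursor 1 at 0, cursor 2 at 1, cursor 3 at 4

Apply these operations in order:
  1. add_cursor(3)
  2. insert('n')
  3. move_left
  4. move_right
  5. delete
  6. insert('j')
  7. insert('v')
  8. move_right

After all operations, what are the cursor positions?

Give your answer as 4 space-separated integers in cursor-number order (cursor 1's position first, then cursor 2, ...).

Answer: 3 6 12 10

Derivation:
After op 1 (add_cursor(3)): buffer="pzhk" (len 4), cursors c1@0 c2@1 c4@3 c3@4, authorship ....
After op 2 (insert('n')): buffer="npnzhnkn" (len 8), cursors c1@1 c2@3 c4@6 c3@8, authorship 1.2..4.3
After op 3 (move_left): buffer="npnzhnkn" (len 8), cursors c1@0 c2@2 c4@5 c3@7, authorship 1.2..4.3
After op 4 (move_right): buffer="npnzhnkn" (len 8), cursors c1@1 c2@3 c4@6 c3@8, authorship 1.2..4.3
After op 5 (delete): buffer="pzhk" (len 4), cursors c1@0 c2@1 c4@3 c3@4, authorship ....
After op 6 (insert('j')): buffer="jpjzhjkj" (len 8), cursors c1@1 c2@3 c4@6 c3@8, authorship 1.2..4.3
After op 7 (insert('v')): buffer="jvpjvzhjvkjv" (len 12), cursors c1@2 c2@5 c4@9 c3@12, authorship 11.22..44.33
After op 8 (move_right): buffer="jvpjvzhjvkjv" (len 12), cursors c1@3 c2@6 c4@10 c3@12, authorship 11.22..44.33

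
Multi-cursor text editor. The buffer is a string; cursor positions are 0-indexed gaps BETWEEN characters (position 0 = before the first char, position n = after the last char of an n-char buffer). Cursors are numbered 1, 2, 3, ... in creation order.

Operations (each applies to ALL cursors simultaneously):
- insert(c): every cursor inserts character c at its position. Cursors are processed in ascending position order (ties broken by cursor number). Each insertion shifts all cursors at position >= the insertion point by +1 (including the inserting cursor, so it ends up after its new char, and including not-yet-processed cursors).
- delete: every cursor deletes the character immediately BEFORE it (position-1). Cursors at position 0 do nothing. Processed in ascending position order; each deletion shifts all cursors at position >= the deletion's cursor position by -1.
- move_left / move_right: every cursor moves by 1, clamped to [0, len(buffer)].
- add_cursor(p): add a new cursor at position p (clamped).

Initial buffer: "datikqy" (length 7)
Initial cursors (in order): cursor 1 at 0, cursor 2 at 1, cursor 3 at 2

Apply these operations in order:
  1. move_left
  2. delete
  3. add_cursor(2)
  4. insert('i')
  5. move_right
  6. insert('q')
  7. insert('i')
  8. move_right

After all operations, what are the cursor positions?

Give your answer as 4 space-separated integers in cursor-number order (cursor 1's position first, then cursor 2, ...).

After op 1 (move_left): buffer="datikqy" (len 7), cursors c1@0 c2@0 c3@1, authorship .......
After op 2 (delete): buffer="atikqy" (len 6), cursors c1@0 c2@0 c3@0, authorship ......
After op 3 (add_cursor(2)): buffer="atikqy" (len 6), cursors c1@0 c2@0 c3@0 c4@2, authorship ......
After op 4 (insert('i')): buffer="iiiatiikqy" (len 10), cursors c1@3 c2@3 c3@3 c4@6, authorship 123..4....
After op 5 (move_right): buffer="iiiatiikqy" (len 10), cursors c1@4 c2@4 c3@4 c4@7, authorship 123..4....
After op 6 (insert('q')): buffer="iiiaqqqtiiqkqy" (len 14), cursors c1@7 c2@7 c3@7 c4@11, authorship 123.123.4.4...
After op 7 (insert('i')): buffer="iiiaqqqiiitiiqikqy" (len 18), cursors c1@10 c2@10 c3@10 c4@15, authorship 123.123123.4.44...
After op 8 (move_right): buffer="iiiaqqqiiitiiqikqy" (len 18), cursors c1@11 c2@11 c3@11 c4@16, authorship 123.123123.4.44...

Answer: 11 11 11 16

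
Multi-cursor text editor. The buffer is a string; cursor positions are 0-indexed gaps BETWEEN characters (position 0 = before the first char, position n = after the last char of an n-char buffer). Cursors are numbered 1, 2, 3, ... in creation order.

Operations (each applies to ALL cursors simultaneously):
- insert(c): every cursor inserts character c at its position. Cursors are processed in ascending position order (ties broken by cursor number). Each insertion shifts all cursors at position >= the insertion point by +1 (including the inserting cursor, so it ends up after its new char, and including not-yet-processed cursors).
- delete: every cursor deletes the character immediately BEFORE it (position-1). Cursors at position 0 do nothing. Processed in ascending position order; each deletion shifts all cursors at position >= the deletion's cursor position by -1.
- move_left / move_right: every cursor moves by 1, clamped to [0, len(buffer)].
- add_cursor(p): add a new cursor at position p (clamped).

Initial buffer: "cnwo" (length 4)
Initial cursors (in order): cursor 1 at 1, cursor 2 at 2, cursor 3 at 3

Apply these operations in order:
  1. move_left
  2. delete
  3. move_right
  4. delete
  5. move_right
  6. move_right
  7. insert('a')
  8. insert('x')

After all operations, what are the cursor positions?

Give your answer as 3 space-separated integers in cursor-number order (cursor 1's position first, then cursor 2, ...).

After op 1 (move_left): buffer="cnwo" (len 4), cursors c1@0 c2@1 c3@2, authorship ....
After op 2 (delete): buffer="wo" (len 2), cursors c1@0 c2@0 c3@0, authorship ..
After op 3 (move_right): buffer="wo" (len 2), cursors c1@1 c2@1 c3@1, authorship ..
After op 4 (delete): buffer="o" (len 1), cursors c1@0 c2@0 c3@0, authorship .
After op 5 (move_right): buffer="o" (len 1), cursors c1@1 c2@1 c3@1, authorship .
After op 6 (move_right): buffer="o" (len 1), cursors c1@1 c2@1 c3@1, authorship .
After op 7 (insert('a')): buffer="oaaa" (len 4), cursors c1@4 c2@4 c3@4, authorship .123
After op 8 (insert('x')): buffer="oaaaxxx" (len 7), cursors c1@7 c2@7 c3@7, authorship .123123

Answer: 7 7 7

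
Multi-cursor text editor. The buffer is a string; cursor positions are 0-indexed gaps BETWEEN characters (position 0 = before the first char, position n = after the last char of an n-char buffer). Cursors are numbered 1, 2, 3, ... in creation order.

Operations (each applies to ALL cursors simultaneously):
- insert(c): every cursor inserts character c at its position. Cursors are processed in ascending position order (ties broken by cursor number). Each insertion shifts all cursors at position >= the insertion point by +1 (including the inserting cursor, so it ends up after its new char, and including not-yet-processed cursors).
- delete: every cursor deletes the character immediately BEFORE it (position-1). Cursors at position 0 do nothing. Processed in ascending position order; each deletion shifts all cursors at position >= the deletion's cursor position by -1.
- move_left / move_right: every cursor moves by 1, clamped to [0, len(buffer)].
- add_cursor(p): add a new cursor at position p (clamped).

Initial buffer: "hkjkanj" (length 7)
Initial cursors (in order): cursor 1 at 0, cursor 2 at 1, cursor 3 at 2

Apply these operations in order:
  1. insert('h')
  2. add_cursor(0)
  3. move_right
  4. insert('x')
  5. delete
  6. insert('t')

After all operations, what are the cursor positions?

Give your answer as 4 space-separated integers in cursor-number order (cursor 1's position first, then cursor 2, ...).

Answer: 4 7 10 2

Derivation:
After op 1 (insert('h')): buffer="hhhkhjkanj" (len 10), cursors c1@1 c2@3 c3@5, authorship 1.2.3.....
After op 2 (add_cursor(0)): buffer="hhhkhjkanj" (len 10), cursors c4@0 c1@1 c2@3 c3@5, authorship 1.2.3.....
After op 3 (move_right): buffer="hhhkhjkanj" (len 10), cursors c4@1 c1@2 c2@4 c3@6, authorship 1.2.3.....
After op 4 (insert('x')): buffer="hxhxhkxhjxkanj" (len 14), cursors c4@2 c1@4 c2@7 c3@10, authorship 14.12.23.3....
After op 5 (delete): buffer="hhhkhjkanj" (len 10), cursors c4@1 c1@2 c2@4 c3@6, authorship 1.2.3.....
After op 6 (insert('t')): buffer="hththkthjtkanj" (len 14), cursors c4@2 c1@4 c2@7 c3@10, authorship 14.12.23.3....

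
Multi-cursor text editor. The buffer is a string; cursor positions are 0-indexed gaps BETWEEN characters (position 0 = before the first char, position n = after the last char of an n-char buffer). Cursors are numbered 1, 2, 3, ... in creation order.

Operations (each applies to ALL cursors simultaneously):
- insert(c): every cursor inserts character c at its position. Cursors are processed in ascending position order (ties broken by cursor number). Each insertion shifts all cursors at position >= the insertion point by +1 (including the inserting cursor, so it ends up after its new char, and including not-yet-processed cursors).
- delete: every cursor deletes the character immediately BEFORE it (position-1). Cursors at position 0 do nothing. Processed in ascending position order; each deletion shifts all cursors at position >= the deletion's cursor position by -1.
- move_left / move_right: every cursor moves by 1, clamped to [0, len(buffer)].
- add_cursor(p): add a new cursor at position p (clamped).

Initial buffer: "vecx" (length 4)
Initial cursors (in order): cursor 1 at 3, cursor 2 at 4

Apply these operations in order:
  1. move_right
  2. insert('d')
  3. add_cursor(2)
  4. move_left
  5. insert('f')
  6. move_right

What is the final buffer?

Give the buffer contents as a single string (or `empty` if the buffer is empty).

Answer: vfecxdffd

Derivation:
After op 1 (move_right): buffer="vecx" (len 4), cursors c1@4 c2@4, authorship ....
After op 2 (insert('d')): buffer="vecxdd" (len 6), cursors c1@6 c2@6, authorship ....12
After op 3 (add_cursor(2)): buffer="vecxdd" (len 6), cursors c3@2 c1@6 c2@6, authorship ....12
After op 4 (move_left): buffer="vecxdd" (len 6), cursors c3@1 c1@5 c2@5, authorship ....12
After op 5 (insert('f')): buffer="vfecxdffd" (len 9), cursors c3@2 c1@8 c2@8, authorship .3...1122
After op 6 (move_right): buffer="vfecxdffd" (len 9), cursors c3@3 c1@9 c2@9, authorship .3...1122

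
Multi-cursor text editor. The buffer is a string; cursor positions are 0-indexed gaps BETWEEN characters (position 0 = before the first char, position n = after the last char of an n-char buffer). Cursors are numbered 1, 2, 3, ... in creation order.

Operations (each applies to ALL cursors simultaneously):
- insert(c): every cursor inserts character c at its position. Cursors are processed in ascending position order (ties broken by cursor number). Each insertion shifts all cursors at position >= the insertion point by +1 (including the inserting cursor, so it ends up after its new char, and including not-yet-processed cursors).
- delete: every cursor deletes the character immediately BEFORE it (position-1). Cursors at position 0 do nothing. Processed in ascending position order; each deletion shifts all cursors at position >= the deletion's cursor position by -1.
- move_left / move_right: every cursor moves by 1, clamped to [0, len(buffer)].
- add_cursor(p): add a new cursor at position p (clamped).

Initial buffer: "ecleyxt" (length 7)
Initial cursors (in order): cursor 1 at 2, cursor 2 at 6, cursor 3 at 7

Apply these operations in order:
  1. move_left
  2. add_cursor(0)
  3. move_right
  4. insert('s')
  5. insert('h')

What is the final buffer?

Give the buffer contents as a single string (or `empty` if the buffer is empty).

Answer: eshcshleyxshtsh

Derivation:
After op 1 (move_left): buffer="ecleyxt" (len 7), cursors c1@1 c2@5 c3@6, authorship .......
After op 2 (add_cursor(0)): buffer="ecleyxt" (len 7), cursors c4@0 c1@1 c2@5 c3@6, authorship .......
After op 3 (move_right): buffer="ecleyxt" (len 7), cursors c4@1 c1@2 c2@6 c3@7, authorship .......
After op 4 (insert('s')): buffer="escsleyxsts" (len 11), cursors c4@2 c1@4 c2@9 c3@11, authorship .4.1....2.3
After op 5 (insert('h')): buffer="eshcshleyxshtsh" (len 15), cursors c4@3 c1@6 c2@12 c3@15, authorship .44.11....22.33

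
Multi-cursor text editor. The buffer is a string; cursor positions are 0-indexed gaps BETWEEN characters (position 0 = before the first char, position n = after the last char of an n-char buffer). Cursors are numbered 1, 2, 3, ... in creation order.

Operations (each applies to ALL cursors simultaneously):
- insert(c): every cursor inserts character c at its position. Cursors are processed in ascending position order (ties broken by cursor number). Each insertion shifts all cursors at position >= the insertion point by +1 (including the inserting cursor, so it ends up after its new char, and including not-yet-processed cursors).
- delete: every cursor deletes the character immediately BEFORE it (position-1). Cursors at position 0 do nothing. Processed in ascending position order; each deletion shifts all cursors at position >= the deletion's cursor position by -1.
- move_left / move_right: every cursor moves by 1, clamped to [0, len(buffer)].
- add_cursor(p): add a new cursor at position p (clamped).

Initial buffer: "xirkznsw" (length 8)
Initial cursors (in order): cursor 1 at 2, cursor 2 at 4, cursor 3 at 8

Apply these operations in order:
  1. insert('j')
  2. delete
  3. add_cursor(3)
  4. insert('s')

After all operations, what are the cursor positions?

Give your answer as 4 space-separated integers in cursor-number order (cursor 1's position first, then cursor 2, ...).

Answer: 3 7 12 5

Derivation:
After op 1 (insert('j')): buffer="xijrkjznswj" (len 11), cursors c1@3 c2@6 c3@11, authorship ..1..2....3
After op 2 (delete): buffer="xirkznsw" (len 8), cursors c1@2 c2@4 c3@8, authorship ........
After op 3 (add_cursor(3)): buffer="xirkznsw" (len 8), cursors c1@2 c4@3 c2@4 c3@8, authorship ........
After op 4 (insert('s')): buffer="xisrsksznsws" (len 12), cursors c1@3 c4@5 c2@7 c3@12, authorship ..1.4.2....3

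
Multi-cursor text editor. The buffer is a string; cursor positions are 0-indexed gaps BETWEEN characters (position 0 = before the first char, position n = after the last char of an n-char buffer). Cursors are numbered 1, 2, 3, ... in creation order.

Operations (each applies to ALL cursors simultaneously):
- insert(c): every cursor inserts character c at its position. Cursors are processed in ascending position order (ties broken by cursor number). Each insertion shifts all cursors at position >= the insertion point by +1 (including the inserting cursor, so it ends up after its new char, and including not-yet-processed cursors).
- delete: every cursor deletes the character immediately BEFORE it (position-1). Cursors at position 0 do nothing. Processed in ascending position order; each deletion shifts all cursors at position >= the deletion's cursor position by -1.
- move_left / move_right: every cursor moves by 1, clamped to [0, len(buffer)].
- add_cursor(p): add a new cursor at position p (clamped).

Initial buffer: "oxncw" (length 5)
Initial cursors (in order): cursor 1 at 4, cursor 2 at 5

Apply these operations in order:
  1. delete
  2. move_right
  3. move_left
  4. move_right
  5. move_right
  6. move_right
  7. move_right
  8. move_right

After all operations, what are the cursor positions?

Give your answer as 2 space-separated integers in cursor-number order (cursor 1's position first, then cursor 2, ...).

Answer: 3 3

Derivation:
After op 1 (delete): buffer="oxn" (len 3), cursors c1@3 c2@3, authorship ...
After op 2 (move_right): buffer="oxn" (len 3), cursors c1@3 c2@3, authorship ...
After op 3 (move_left): buffer="oxn" (len 3), cursors c1@2 c2@2, authorship ...
After op 4 (move_right): buffer="oxn" (len 3), cursors c1@3 c2@3, authorship ...
After op 5 (move_right): buffer="oxn" (len 3), cursors c1@3 c2@3, authorship ...
After op 6 (move_right): buffer="oxn" (len 3), cursors c1@3 c2@3, authorship ...
After op 7 (move_right): buffer="oxn" (len 3), cursors c1@3 c2@3, authorship ...
After op 8 (move_right): buffer="oxn" (len 3), cursors c1@3 c2@3, authorship ...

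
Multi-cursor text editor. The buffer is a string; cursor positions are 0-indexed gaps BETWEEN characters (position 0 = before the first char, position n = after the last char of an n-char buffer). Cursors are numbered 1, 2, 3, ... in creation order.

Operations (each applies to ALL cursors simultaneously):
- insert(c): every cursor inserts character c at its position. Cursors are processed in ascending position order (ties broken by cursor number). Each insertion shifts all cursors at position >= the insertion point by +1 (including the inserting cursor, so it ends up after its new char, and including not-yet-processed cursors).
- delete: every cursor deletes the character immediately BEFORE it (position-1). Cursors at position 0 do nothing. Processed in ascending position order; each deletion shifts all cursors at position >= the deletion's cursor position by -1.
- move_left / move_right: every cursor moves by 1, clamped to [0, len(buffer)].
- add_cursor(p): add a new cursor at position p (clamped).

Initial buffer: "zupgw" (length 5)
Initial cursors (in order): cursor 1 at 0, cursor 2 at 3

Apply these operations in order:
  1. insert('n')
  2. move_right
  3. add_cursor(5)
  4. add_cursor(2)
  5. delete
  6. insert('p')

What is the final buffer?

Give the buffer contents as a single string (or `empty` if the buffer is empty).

After op 1 (insert('n')): buffer="nzupngw" (len 7), cursors c1@1 c2@5, authorship 1...2..
After op 2 (move_right): buffer="nzupngw" (len 7), cursors c1@2 c2@6, authorship 1...2..
After op 3 (add_cursor(5)): buffer="nzupngw" (len 7), cursors c1@2 c3@5 c2@6, authorship 1...2..
After op 4 (add_cursor(2)): buffer="nzupngw" (len 7), cursors c1@2 c4@2 c3@5 c2@6, authorship 1...2..
After op 5 (delete): buffer="upw" (len 3), cursors c1@0 c4@0 c2@2 c3@2, authorship ...
After op 6 (insert('p')): buffer="ppupppw" (len 7), cursors c1@2 c4@2 c2@6 c3@6, authorship 14..23.

Answer: ppupppw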